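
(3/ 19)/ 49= 3/ 931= 0.00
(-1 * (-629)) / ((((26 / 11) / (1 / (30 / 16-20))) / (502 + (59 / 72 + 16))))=-51691849 / 6786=-7617.43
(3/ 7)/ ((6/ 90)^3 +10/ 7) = 10125/ 33757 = 0.30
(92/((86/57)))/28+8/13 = 21859/7826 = 2.79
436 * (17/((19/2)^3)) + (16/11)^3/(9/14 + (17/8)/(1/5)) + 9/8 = 462834962111/46084852792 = 10.04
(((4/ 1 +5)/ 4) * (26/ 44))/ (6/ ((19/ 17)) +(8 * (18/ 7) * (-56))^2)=741/ 739642288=0.00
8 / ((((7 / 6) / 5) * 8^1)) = 4.29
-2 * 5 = -10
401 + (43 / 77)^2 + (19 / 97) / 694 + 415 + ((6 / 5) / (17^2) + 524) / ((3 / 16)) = 6247832238342847 / 1730221709370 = 3611.00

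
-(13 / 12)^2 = -169 / 144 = -1.17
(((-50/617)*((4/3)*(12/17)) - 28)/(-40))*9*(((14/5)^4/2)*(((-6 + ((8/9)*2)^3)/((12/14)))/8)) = -57332021593/5310056250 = -10.80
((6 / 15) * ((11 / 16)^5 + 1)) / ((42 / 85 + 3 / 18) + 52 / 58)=1789038333 / 6037962752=0.30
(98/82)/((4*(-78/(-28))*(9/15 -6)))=-1715/86346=-0.02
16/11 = 1.45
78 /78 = 1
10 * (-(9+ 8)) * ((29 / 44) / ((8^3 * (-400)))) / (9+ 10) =493 / 17121280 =0.00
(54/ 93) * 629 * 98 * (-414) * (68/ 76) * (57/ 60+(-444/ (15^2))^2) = -23642131318218/ 368125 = -64223107.15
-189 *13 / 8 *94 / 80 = -115479 / 320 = -360.87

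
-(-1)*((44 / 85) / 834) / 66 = 0.00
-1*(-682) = 682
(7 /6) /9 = 7 /54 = 0.13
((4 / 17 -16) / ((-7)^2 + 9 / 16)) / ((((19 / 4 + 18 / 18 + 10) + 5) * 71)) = -17152 / 79443533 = -0.00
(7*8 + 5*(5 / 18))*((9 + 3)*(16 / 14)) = 16528 / 21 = 787.05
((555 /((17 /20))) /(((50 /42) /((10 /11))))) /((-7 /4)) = -284.92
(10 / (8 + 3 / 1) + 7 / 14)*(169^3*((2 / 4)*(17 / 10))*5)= 2543728343 / 88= 28906003.90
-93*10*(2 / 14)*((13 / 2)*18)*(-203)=3155490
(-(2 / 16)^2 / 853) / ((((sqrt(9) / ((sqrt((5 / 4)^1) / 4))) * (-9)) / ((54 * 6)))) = 3 * sqrt(5) / 109184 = 0.00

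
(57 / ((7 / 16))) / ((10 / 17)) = 7752 / 35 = 221.49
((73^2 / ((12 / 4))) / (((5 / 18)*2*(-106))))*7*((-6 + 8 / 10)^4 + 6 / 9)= -25593177967 / 165625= -154524.85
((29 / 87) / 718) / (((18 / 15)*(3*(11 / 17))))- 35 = -14927135 / 426492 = -35.00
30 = 30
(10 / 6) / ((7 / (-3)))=-5 / 7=-0.71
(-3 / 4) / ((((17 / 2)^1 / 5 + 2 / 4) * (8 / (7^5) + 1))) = -16807 / 49324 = -0.34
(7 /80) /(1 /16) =7 /5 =1.40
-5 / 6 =-0.83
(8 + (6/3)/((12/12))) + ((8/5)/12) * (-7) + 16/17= 2552/255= 10.01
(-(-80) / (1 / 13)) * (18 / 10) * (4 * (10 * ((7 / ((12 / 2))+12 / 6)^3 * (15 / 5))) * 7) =49933520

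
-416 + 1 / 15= -6239 / 15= -415.93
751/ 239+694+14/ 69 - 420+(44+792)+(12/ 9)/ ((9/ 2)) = 165285551/ 148419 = 1113.64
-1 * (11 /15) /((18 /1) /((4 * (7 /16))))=-77 /1080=-0.07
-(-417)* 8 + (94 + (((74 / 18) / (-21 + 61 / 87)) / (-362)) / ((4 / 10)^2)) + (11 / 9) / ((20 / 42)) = 131664878693 / 38357520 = 3432.57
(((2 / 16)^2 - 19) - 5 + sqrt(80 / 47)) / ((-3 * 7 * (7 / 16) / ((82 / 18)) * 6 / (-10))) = -18.74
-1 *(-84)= 84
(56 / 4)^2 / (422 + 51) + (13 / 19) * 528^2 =1714246540 / 8987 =190747.36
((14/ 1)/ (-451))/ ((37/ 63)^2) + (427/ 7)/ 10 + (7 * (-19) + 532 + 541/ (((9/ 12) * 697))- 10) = 124708084019/ 314883690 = 396.04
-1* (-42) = 42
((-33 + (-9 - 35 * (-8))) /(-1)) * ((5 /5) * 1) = -238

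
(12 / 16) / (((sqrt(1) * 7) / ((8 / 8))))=3 / 28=0.11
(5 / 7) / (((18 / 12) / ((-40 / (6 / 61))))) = -12200 / 63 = -193.65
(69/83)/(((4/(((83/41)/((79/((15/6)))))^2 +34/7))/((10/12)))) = 164219773565/195050921632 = 0.84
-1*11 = -11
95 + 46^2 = 2211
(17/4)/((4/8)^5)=136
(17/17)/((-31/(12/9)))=-4/93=-0.04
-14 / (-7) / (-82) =-1 / 41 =-0.02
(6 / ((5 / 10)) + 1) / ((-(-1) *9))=13 / 9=1.44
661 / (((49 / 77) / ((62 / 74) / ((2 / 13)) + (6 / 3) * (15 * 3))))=7336439 / 74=99141.07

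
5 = 5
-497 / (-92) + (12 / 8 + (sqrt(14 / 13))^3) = 14 * sqrt(182) / 169 + 635 / 92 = 8.02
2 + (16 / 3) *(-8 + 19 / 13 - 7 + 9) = -866 / 39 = -22.21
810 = 810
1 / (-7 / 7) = -1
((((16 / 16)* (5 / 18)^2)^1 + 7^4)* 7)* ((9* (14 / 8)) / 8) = 38119501 / 1152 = 33089.84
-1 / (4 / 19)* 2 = -19 / 2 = -9.50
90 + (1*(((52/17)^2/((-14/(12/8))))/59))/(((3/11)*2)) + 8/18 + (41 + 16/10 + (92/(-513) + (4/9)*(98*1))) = 54001773613/306150705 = 176.39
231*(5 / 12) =385 / 4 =96.25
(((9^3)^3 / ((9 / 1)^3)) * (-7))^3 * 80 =-4118596792549655880240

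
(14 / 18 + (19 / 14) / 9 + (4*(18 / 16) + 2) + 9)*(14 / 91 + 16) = 3450 / 13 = 265.38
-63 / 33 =-21 / 11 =-1.91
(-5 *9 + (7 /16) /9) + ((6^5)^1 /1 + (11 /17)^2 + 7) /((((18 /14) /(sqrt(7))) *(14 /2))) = -6473 /144 + 2249408 *sqrt(7) /2601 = 2243.16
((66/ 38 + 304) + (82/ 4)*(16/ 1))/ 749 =12041/ 14231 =0.85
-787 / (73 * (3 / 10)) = -7870 / 219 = -35.94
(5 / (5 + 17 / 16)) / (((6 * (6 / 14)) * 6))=140 / 2619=0.05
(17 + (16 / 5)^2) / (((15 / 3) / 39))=26559 / 125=212.47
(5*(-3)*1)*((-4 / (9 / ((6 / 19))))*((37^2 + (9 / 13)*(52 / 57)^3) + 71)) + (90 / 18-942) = 819335509 / 390963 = 2095.69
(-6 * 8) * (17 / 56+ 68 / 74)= -58.68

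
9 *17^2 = 2601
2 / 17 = 0.12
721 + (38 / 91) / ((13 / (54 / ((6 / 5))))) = 854653 / 1183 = 722.45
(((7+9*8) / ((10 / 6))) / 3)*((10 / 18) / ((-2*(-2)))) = 79 / 36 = 2.19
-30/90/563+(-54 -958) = -1709269/1689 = -1012.00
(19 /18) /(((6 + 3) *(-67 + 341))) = 19 /44388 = 0.00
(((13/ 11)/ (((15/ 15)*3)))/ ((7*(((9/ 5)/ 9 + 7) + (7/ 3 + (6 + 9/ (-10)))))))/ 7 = 130/ 236621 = 0.00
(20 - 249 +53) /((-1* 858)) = 8 /39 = 0.21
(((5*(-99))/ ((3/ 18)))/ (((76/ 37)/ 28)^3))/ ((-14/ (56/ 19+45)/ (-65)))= -218252606747175/ 130321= -1674730908.66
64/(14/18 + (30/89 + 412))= 51264/330905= 0.15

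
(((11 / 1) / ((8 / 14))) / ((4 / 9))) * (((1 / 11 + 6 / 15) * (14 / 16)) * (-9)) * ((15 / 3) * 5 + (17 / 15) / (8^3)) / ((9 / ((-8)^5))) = 762115473 / 50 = 15242309.46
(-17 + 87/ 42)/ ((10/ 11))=-2299/ 140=-16.42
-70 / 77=-10 / 11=-0.91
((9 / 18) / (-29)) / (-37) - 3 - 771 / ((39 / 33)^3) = -2216369435 / 4714762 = -470.09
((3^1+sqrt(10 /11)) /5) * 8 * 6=48 * sqrt(110) /55+144 /5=37.95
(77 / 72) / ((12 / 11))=847 / 864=0.98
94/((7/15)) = 1410/7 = 201.43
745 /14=53.21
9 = 9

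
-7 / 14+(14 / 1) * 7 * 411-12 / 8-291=39985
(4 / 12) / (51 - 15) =1 / 108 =0.01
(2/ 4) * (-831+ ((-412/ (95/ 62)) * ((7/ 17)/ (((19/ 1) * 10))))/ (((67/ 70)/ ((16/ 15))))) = -25646757671/ 61676850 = -415.82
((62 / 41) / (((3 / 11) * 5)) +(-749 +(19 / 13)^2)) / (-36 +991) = -77510042 / 99257925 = -0.78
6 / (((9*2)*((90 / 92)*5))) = 0.07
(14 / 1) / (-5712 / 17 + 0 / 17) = -1 / 24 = -0.04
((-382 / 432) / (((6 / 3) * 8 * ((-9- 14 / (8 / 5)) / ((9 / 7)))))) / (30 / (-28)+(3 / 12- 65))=-191 / 3140472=-0.00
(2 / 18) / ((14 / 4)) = 0.03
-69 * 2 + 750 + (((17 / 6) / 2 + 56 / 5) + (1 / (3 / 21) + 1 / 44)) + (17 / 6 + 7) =35281 / 55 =641.47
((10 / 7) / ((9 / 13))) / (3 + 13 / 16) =0.54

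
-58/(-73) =58/73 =0.79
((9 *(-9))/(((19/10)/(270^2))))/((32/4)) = -7381125/19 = -388480.26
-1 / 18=-0.06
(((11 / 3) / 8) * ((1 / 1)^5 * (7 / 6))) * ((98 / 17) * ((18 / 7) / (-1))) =-539 / 68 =-7.93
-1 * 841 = -841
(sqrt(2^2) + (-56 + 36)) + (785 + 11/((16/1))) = 12283/16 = 767.69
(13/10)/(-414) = -13/4140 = -0.00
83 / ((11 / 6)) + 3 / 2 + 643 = 15175 / 22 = 689.77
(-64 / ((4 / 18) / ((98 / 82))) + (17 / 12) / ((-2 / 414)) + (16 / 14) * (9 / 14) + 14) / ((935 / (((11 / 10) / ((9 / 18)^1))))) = -5004101 / 3415300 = -1.47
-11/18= -0.61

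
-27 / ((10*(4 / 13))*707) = -351 / 28280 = -0.01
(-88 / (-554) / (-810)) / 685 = -22 / 76846725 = -0.00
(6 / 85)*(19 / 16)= 0.08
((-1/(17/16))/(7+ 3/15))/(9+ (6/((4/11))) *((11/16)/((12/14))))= -0.01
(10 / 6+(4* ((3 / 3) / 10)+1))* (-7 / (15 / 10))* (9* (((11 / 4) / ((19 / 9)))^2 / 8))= -1577961 / 57760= -27.32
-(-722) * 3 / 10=1083 / 5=216.60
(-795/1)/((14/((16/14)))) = -3180/49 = -64.90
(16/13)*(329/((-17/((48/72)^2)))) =-21056/1989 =-10.59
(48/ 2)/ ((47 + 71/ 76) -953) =-1824/ 68785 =-0.03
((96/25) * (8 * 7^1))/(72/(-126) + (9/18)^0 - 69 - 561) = -12544/36725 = -0.34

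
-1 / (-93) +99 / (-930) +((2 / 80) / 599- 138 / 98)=-164195719 / 109185720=-1.50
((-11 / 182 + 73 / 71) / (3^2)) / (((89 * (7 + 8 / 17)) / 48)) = 1700680 / 219086049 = 0.01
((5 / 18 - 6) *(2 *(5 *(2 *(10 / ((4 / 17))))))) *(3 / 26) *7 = -306425 / 78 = -3928.53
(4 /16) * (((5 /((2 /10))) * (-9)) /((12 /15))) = -1125 /16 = -70.31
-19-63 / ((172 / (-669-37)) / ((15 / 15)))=20605 / 86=239.59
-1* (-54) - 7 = 47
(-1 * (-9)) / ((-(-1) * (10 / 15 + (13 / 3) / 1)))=9 / 5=1.80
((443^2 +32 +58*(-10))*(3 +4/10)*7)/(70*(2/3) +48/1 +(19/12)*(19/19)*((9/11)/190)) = 6148142616/124969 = 49197.34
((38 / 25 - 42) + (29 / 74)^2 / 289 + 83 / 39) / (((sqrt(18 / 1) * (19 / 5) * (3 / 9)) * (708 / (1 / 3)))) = -59175995677 * sqrt(2) / 24907721585760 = -0.00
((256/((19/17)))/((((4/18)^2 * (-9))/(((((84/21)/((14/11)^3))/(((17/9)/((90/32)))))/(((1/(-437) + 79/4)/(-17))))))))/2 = 7587738180/11840017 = 640.86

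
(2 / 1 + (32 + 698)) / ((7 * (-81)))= -1.29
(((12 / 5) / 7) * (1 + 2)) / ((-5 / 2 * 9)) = -8 / 175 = -0.05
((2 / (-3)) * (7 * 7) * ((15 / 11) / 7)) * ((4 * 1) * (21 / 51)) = -1960 / 187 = -10.48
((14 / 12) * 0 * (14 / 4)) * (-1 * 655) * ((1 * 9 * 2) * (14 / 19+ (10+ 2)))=0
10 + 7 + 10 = 27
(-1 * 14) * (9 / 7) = -18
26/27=0.96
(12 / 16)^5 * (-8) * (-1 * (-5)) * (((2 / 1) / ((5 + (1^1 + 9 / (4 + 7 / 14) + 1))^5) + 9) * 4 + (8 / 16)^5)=-342.02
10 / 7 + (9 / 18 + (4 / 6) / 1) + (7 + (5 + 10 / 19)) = 12067 / 798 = 15.12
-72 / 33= -24 / 11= -2.18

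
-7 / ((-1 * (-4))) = -1.75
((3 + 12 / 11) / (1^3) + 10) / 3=155 / 33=4.70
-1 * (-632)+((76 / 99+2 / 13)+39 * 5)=1065535 / 1287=827.92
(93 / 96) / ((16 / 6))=93 / 256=0.36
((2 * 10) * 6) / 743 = 120 / 743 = 0.16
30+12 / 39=30.31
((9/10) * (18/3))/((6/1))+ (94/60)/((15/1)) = 226/225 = 1.00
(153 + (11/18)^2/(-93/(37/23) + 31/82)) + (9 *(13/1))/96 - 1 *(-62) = 8877647207/41059872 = 216.21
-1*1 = -1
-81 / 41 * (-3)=243 / 41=5.93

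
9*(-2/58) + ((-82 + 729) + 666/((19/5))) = 452896/551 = 821.95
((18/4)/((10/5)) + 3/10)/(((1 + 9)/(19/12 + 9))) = 2159/800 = 2.70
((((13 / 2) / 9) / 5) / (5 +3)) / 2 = 13 / 1440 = 0.01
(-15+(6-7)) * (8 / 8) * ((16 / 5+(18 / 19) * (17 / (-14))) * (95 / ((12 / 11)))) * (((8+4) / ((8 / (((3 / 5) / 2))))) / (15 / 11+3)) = -164923 / 560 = -294.51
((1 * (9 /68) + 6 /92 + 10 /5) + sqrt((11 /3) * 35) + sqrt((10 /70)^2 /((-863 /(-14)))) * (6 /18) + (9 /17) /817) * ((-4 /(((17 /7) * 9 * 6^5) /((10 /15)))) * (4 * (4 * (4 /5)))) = -112 * sqrt(1155) /1673055 - 78647996 /178150800195 - 16 * sqrt(12082) /1443846465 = -0.00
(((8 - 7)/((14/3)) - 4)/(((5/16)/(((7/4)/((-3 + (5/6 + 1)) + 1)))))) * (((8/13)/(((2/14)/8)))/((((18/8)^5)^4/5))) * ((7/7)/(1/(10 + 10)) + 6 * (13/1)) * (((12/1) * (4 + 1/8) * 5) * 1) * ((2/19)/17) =562862696178531696640/1890742120836297927237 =0.30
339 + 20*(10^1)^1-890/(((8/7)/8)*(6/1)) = -1498/3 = -499.33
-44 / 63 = -0.70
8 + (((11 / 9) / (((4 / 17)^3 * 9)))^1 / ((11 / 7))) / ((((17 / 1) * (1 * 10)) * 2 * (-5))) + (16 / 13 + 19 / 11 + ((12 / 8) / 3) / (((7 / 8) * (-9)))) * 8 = 16165603777 / 518918400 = 31.15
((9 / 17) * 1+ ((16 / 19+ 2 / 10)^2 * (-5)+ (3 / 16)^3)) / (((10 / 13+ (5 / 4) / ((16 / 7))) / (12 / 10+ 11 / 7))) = -258545022879 / 25088056000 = -10.31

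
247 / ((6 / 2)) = 247 / 3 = 82.33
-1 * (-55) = 55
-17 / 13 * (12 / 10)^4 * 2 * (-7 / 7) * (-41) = -1806624 / 8125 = -222.35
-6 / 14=-3 / 7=-0.43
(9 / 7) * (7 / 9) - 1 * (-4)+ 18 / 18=6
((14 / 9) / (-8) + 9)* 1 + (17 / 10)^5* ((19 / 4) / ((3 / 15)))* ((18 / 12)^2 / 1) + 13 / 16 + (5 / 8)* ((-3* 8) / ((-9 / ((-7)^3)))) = 566459923 / 2880000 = 196.69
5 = 5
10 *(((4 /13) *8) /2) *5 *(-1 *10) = -8000 /13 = -615.38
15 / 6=5 / 2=2.50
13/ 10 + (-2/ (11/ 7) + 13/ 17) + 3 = 7091/ 1870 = 3.79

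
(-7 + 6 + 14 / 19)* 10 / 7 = -50 / 133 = -0.38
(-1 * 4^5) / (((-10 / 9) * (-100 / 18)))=-20736 / 125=-165.89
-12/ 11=-1.09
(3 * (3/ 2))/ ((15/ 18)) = 27/ 5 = 5.40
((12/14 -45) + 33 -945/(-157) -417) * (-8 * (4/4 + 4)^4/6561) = 321.69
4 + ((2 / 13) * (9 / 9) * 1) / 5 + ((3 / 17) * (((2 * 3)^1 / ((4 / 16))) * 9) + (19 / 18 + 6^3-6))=5036227 / 19890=253.20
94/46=47/23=2.04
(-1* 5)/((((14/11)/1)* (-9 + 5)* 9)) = 55/504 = 0.11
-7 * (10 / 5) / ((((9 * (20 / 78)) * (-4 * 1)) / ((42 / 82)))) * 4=637 / 205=3.11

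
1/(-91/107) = -107/91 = -1.18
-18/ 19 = -0.95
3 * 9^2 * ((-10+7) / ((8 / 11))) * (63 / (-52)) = 505197 / 416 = 1214.42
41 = 41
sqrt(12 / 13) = 2 * sqrt(39) / 13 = 0.96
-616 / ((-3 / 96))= 19712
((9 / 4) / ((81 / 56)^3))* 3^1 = 43904 / 19683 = 2.23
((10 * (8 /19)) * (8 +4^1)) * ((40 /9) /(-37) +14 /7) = 200320 /2109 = 94.98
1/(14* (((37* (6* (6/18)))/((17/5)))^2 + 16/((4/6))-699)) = -289/814450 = -0.00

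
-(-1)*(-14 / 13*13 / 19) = -14 / 19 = -0.74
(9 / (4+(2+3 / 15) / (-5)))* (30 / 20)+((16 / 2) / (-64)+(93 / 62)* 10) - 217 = -141213 / 712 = -198.33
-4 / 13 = -0.31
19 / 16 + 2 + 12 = 243 / 16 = 15.19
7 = 7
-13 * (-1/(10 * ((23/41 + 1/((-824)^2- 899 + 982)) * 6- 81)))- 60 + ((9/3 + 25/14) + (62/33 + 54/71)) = -6252069969316/118879450305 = -52.59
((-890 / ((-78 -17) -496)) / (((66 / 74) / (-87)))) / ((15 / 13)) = -2482922 / 19503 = -127.31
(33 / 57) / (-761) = -0.00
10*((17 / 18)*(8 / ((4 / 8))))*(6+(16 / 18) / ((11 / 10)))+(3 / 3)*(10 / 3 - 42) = 882188 / 891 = 990.11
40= 40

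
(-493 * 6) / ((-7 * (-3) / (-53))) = 52258 / 7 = 7465.43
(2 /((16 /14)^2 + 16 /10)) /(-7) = -35 /356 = -0.10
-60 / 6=-10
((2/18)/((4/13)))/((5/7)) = 91/180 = 0.51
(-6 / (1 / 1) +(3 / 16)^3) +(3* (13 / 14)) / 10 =-819279 / 143360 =-5.71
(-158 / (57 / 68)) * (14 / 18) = -75208 / 513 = -146.60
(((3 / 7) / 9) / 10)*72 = 0.34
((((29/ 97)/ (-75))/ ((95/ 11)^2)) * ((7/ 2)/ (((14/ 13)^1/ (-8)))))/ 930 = 45617/ 30530446875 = 0.00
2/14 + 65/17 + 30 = 4042/119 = 33.97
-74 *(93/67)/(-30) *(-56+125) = 79143/335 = 236.25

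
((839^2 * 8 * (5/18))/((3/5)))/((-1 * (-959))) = 70392100/25893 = 2718.58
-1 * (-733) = 733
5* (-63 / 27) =-35 / 3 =-11.67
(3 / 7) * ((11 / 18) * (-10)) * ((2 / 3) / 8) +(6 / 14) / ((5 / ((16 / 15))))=-799 / 6300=-0.13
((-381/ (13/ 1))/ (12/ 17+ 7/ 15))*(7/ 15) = -45339/ 3887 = -11.66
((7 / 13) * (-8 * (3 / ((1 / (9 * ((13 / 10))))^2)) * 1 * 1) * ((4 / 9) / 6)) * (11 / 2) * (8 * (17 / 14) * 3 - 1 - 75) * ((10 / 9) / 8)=23452 / 5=4690.40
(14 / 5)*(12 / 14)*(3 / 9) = 0.80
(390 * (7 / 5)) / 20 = 273 / 10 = 27.30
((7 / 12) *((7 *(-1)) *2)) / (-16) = 49 / 96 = 0.51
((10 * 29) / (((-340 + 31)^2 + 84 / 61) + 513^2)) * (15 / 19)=44225 / 69279491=0.00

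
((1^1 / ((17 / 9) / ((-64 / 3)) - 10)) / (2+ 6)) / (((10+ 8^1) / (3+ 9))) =-16 / 1937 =-0.01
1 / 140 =0.01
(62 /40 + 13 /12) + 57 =1789 /30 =59.63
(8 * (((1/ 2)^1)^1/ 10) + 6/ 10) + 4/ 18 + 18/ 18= 20/ 9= 2.22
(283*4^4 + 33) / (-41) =-72481 / 41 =-1767.83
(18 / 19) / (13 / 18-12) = -324 / 3857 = -0.08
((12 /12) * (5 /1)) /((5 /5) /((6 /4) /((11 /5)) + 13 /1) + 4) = 1505 /1226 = 1.23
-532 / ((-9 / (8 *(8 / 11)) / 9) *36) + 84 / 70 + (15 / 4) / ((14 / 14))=180041 / 1980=90.93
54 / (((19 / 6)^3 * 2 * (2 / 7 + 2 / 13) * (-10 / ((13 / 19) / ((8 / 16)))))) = -862407 / 3258025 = -0.26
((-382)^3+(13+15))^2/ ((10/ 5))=1553637679921800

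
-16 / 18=-8 / 9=-0.89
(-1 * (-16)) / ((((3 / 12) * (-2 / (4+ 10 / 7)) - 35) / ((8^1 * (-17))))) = 165376 / 2667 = 62.01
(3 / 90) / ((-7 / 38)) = -0.18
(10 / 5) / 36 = 1 / 18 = 0.06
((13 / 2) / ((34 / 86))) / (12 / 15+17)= 2795 / 3026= 0.92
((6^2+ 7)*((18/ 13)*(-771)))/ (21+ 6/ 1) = -22102/ 13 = -1700.15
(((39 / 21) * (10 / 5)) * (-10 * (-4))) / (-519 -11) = -104 / 371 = -0.28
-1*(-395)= 395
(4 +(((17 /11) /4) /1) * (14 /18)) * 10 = 43.01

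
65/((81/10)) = 650/81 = 8.02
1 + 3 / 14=1.21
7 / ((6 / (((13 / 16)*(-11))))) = -1001 / 96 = -10.43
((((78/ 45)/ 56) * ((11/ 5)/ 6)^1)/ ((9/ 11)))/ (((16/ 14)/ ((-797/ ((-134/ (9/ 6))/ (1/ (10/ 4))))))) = 1253681/ 28944000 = 0.04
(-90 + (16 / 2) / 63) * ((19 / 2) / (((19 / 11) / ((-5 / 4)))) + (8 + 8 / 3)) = -36803 / 108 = -340.77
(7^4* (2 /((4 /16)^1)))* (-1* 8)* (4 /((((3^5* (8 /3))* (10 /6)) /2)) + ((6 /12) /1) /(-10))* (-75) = -4417840 /9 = -490871.11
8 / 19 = 0.42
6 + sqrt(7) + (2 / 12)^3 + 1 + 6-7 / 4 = sqrt(7) + 2431 / 216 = 13.90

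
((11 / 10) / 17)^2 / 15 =0.00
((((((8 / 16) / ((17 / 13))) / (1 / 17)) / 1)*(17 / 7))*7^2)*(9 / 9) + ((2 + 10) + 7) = 1585 / 2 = 792.50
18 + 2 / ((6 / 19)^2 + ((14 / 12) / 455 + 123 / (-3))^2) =1661409867258 / 92294447281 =18.00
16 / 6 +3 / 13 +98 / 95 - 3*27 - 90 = -618998 / 3705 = -167.07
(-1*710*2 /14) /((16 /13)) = -4615 /56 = -82.41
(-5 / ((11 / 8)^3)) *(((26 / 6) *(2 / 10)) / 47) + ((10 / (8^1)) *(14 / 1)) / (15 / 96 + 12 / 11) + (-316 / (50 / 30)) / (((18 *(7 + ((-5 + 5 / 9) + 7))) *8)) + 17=4372872630427 / 141706618680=30.86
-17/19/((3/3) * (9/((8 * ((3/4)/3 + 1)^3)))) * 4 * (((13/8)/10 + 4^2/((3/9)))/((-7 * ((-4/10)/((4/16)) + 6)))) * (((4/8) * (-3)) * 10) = -40938125/280896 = -145.74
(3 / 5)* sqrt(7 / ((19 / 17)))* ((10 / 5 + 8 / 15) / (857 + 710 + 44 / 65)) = 26* sqrt(2261) / 509495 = 0.00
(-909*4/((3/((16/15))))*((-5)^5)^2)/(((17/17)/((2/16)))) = -1578125000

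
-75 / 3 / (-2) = 25 / 2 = 12.50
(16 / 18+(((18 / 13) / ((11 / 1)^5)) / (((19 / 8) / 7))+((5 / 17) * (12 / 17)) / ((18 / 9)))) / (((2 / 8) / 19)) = 410854165048 / 5445617463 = 75.45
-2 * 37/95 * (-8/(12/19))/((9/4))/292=148/9855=0.02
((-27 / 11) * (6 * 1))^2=26244 / 121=216.89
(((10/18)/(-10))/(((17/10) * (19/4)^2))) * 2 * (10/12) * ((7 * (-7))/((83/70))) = 1372000/13753017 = 0.10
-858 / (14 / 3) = -1287 / 7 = -183.86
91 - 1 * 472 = -381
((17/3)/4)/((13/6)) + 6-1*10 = -87/26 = -3.35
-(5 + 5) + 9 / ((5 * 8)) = -391 / 40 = -9.78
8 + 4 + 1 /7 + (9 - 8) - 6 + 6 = 92 /7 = 13.14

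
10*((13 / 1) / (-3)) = -130 / 3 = -43.33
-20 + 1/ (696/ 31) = -13889/ 696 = -19.96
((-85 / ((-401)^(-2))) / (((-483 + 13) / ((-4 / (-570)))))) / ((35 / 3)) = 2733617 / 156275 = 17.49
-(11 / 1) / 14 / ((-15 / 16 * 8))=11 / 105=0.10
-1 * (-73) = 73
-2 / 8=-1 / 4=-0.25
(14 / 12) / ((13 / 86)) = 301 / 39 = 7.72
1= 1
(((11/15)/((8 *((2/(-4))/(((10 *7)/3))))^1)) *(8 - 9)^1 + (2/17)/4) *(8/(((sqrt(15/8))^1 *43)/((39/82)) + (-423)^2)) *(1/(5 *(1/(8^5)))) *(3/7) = 10447749989793792/19315954882643755 - 3959323623424 *sqrt(30)/57947864647931265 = 0.54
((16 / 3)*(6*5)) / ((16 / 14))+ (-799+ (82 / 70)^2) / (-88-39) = 22757594 / 155575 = 146.28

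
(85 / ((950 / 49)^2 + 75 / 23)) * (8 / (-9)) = -7510328 / 37687635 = -0.20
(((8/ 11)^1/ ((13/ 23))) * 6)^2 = 1218816/ 20449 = 59.60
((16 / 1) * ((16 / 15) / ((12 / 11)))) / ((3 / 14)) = 9856 / 135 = 73.01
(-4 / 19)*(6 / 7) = -24 / 133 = -0.18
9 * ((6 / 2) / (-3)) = -9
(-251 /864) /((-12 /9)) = 251 /1152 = 0.22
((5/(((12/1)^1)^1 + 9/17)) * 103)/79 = 8755/16827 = 0.52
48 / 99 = 16 / 33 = 0.48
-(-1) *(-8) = -8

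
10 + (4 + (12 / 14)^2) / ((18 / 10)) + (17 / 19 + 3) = 138464 / 8379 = 16.53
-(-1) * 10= 10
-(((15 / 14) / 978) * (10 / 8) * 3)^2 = -5625 / 333281536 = -0.00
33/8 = 4.12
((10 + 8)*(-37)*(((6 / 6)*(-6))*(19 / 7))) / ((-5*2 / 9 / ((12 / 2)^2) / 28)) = -49198752 / 5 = -9839750.40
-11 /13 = -0.85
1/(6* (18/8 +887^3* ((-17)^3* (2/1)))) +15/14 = 1.07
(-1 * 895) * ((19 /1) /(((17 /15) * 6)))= -85025 /34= -2500.74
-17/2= -8.50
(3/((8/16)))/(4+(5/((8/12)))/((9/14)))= 18/47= 0.38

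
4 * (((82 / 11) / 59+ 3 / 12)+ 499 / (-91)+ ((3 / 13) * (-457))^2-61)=33953816643 / 767767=44224.12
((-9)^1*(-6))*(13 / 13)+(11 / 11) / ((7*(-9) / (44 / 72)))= 61225 / 1134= 53.99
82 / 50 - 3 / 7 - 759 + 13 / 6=-793403 / 1050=-755.62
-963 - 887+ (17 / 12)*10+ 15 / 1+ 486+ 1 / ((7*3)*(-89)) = -1663203 / 1246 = -1334.83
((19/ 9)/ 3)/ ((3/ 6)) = 1.41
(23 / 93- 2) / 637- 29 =-1718152 / 59241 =-29.00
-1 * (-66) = 66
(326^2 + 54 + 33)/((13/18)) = 1914534/13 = 147271.85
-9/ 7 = -1.29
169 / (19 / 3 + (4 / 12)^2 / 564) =65988 / 2473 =26.68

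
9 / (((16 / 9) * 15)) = 0.34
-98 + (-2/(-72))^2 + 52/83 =-10474189/107568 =-97.37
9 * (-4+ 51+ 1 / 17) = 7200 / 17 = 423.53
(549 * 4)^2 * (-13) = -62691408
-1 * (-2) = 2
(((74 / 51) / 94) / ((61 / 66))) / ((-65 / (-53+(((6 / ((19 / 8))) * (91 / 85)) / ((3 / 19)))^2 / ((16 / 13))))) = -1090371722 / 22889052875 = -0.05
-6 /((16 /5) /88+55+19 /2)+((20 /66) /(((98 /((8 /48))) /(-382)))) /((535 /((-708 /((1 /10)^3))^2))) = -75518707702064180 /409420627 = -184452620.90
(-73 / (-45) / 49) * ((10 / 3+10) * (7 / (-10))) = -292 / 945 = -0.31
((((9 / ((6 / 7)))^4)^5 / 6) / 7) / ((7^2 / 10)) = 1351887412278676135263345 / 1048576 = 1289260303763080725.92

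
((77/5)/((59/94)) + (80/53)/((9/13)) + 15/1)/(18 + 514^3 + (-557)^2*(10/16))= 46960408/153087414358815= 0.00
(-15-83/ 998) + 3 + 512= 498917/ 998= 499.92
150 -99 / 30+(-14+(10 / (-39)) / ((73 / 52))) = 290213 / 2190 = 132.52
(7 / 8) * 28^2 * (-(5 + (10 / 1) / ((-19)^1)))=-58310 / 19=-3068.95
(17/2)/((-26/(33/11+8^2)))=-1139/52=-21.90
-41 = -41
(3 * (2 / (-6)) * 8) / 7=-8 / 7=-1.14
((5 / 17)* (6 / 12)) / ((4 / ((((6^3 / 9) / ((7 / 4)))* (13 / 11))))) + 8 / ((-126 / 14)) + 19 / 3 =71161 / 11781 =6.04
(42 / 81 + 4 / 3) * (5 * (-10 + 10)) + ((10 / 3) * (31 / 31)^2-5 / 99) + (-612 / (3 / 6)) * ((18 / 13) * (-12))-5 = 26171806 / 1287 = 20335.51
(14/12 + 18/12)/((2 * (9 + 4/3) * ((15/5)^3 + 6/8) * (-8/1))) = -2/3441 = -0.00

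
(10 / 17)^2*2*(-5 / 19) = -1000 / 5491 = -0.18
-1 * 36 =-36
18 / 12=3 / 2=1.50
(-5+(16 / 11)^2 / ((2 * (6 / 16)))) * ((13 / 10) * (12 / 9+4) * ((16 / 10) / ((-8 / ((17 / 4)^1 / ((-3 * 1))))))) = -4.28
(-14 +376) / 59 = 362 / 59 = 6.14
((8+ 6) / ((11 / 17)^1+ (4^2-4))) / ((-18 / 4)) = -476 / 1935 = -0.25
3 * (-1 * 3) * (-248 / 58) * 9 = 10044 / 29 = 346.34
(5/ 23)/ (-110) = -1/ 506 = -0.00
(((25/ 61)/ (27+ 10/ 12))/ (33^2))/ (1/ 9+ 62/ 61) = 150/ 12508133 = 0.00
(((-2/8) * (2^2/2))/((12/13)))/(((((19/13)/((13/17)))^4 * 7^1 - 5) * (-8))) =10604499373/13845720591744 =0.00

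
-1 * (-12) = 12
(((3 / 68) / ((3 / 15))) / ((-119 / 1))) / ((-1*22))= 0.00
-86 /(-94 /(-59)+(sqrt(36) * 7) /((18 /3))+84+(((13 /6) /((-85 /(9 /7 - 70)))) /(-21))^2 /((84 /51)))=-46971517874400 /50574912763331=-0.93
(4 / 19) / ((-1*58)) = -2 / 551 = -0.00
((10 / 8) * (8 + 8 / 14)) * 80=6000 / 7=857.14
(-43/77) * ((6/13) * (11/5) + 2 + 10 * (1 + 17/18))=-80711/6435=-12.54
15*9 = 135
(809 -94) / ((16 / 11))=7865 / 16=491.56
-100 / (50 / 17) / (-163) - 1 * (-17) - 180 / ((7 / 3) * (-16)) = 100545 / 4564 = 22.03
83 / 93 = 0.89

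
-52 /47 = -1.11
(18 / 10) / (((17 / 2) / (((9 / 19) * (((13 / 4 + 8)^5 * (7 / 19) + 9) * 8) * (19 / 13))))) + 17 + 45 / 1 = 104724938459 / 1343680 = 77938.90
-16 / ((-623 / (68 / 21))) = 1088 / 13083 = 0.08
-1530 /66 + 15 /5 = -222 /11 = -20.18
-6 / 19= -0.32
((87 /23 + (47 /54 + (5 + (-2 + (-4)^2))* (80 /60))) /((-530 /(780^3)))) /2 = -13424589.17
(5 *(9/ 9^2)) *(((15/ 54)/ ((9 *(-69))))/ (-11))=25/ 1106622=0.00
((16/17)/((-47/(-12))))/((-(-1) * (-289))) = -192/230911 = -0.00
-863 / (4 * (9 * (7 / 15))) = -4315 / 84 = -51.37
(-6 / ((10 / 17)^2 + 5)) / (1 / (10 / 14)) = -578 / 721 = -0.80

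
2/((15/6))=4/5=0.80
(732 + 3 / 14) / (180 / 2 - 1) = 8.23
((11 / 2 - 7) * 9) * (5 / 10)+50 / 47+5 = -129 / 188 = -0.69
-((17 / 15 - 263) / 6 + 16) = 1244 / 45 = 27.64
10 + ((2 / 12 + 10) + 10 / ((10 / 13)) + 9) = 42.17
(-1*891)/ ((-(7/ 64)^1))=57024/ 7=8146.29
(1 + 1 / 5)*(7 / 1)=8.40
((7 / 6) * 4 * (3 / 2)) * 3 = 21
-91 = -91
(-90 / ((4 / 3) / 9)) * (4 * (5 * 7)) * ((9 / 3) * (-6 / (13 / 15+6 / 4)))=45927000 / 71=646859.15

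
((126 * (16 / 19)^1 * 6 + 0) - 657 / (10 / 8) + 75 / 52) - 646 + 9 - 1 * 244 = -3796519 / 4940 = -768.53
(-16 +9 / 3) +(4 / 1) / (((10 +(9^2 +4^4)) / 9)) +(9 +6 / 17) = -20902 / 5899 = -3.54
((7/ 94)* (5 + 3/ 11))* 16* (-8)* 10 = -259840/ 517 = -502.59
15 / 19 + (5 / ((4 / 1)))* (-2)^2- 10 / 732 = 40165 / 6954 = 5.78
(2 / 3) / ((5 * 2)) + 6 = 91 / 15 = 6.07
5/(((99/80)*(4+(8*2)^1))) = 20/99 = 0.20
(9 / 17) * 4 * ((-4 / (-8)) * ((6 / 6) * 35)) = 37.06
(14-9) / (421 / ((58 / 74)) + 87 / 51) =493 / 53130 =0.01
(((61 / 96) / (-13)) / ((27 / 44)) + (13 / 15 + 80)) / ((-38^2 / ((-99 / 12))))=37430239 / 81095040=0.46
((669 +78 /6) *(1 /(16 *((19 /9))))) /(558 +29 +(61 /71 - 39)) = 217899 /5923288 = 0.04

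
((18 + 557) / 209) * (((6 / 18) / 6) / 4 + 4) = 11.04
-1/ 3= -0.33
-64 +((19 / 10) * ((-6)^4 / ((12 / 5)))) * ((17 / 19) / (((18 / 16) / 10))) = 8096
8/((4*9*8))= 1/36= 0.03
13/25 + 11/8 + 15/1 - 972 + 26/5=-189981/200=-949.90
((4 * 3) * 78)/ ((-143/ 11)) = -72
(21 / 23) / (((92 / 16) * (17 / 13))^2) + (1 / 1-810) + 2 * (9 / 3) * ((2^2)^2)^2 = 2556379985 / 3516263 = 727.02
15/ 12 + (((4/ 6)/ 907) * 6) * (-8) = 4407/ 3628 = 1.21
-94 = -94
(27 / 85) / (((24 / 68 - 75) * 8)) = -1 / 1880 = -0.00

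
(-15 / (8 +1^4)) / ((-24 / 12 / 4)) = 10 / 3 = 3.33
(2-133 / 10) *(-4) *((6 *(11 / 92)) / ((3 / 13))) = 16159 / 115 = 140.51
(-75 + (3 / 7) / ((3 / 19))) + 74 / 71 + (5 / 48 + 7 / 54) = -15246059 / 214704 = -71.01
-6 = -6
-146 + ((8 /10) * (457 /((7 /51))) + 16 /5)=17646 /7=2520.86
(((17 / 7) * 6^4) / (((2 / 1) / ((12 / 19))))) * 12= 1586304 / 133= 11927.10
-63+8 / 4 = -61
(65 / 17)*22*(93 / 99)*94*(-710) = -268962200 / 51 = -5273768.63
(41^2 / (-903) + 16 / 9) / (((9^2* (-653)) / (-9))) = -0.00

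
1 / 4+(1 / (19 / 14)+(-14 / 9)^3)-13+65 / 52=-402433 / 27702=-14.53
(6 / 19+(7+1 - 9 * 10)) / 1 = -1552 / 19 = -81.68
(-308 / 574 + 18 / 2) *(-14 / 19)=-4858 / 779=-6.24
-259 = -259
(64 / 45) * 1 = 64 / 45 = 1.42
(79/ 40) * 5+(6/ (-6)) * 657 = -5177/ 8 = -647.12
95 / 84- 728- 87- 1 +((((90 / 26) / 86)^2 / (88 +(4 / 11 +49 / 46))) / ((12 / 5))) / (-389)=-753006112531903757 / 924082359876312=-814.87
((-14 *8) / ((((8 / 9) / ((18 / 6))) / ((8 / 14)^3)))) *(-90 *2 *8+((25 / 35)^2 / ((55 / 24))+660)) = 1452556800 / 26411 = 54998.18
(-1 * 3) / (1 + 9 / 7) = -21 / 16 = -1.31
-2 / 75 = -0.03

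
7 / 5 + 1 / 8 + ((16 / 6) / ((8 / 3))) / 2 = 81 / 40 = 2.02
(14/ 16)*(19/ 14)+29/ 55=1509/ 880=1.71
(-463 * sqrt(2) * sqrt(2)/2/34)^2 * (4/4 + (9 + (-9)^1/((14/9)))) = 12647771/16184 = 781.50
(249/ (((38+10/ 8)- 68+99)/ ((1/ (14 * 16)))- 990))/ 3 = 83/ 14746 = 0.01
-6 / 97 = -0.06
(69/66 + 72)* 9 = 14463/22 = 657.41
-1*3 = -3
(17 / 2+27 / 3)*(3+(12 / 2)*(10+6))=3465 / 2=1732.50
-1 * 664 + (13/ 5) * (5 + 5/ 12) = -7799/ 12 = -649.92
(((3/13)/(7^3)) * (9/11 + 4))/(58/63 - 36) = -1431/15485470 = -0.00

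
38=38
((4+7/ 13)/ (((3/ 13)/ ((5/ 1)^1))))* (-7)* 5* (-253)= 2612225/ 3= 870741.67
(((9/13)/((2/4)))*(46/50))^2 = 1.62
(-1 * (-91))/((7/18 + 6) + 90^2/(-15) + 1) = -1638/9587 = -0.17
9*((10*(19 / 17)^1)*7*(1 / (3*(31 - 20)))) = 3990 / 187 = 21.34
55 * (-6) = -330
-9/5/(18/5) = -1/2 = -0.50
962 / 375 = 2.57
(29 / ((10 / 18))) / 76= 261 / 380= 0.69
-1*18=-18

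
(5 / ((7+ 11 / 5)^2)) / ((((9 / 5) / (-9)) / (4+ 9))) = -8125 / 2116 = -3.84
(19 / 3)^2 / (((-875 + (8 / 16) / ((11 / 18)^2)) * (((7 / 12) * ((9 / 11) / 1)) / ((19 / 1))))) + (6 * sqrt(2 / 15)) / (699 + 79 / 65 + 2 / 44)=-36517316 / 19979757 + 572 * sqrt(30) / 1001373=-1.82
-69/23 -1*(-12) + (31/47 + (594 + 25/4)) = 609.91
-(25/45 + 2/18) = -2/3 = -0.67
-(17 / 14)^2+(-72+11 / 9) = -127453 / 1764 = -72.25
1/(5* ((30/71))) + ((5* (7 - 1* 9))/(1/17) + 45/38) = -239888/1425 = -168.34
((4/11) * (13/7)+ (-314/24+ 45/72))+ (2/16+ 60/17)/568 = -2959783/251328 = -11.78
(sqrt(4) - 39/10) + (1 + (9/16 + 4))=293/80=3.66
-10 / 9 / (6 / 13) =-65 / 27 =-2.41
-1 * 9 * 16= -144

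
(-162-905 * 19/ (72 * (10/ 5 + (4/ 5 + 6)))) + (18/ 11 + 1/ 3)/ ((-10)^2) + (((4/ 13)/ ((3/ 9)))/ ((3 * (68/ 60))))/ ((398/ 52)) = -10132359469/ 53586720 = -189.08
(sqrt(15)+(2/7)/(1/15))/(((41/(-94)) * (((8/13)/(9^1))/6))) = -247455/287 - 16497 * sqrt(15)/82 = -1641.39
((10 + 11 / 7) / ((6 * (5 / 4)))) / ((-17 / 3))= -162 / 595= -0.27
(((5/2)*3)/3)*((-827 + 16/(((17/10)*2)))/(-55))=13979/374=37.38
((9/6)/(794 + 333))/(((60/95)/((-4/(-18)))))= 19/40572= 0.00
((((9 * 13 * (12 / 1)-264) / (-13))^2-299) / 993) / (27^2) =1249069 / 122338593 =0.01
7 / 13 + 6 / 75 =201 / 325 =0.62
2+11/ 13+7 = 128/ 13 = 9.85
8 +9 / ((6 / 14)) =29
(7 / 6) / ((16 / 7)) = 49 / 96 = 0.51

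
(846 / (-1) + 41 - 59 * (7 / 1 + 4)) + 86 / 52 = -37761 / 26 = -1452.35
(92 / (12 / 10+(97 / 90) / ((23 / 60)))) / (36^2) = 2645 / 149472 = 0.02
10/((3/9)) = 30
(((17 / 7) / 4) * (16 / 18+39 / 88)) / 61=17935 / 1352736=0.01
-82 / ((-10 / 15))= 123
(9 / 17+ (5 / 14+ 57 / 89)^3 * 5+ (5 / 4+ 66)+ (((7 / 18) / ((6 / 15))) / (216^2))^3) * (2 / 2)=1416891403949657494948300794437 / 19477942101997014071214342144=72.74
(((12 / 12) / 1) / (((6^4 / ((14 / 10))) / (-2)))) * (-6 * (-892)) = -1561 / 135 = -11.56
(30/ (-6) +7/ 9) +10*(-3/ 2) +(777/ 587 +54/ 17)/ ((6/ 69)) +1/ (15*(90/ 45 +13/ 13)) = 3248337/ 99790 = 32.55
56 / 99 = 0.57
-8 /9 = -0.89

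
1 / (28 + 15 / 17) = 17 / 491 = 0.03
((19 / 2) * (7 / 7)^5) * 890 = 8455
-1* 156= -156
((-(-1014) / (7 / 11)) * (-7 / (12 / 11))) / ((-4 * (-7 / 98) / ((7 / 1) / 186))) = -1002001 / 744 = -1346.78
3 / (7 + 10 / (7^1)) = 21 / 59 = 0.36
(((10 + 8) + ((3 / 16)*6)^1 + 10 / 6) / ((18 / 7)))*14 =24451 / 216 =113.20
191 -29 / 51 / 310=3019681 / 15810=191.00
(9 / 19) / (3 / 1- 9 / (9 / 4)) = -9 / 19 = -0.47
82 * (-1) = -82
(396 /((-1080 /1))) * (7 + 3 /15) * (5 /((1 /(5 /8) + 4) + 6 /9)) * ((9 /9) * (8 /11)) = -72 /47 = -1.53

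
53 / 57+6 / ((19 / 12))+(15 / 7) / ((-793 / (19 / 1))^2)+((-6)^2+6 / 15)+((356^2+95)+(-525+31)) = 158548145658727 / 1254553755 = 126378.12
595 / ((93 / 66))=13090 / 31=422.26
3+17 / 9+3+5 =12.89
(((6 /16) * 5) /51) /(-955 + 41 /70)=-175 /4543012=-0.00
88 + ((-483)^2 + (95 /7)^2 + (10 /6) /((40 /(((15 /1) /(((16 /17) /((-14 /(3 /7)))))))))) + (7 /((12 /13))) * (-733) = 2144844379 /9408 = 227980.91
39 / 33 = 13 / 11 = 1.18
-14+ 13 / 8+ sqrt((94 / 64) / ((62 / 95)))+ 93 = sqrt(138415) / 248+ 645 / 8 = 82.13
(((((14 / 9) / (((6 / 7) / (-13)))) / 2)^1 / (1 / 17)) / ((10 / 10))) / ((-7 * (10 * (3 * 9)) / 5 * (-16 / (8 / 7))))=-221 / 5832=-0.04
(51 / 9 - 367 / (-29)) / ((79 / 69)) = 36662 / 2291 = 16.00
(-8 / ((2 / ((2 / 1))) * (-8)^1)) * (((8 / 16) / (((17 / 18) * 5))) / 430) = 9 / 36550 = 0.00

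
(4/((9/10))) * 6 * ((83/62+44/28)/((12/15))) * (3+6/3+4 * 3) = 357850/217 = 1649.08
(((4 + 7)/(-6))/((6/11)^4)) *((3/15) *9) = -37.28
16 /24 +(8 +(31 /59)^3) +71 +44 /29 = 1453183694 /17867973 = 81.33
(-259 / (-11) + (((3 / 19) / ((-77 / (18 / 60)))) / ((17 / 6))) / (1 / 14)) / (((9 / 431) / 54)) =98322306 / 1615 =60880.68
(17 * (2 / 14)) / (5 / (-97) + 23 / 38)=62662 / 14287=4.39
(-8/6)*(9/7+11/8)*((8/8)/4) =-0.89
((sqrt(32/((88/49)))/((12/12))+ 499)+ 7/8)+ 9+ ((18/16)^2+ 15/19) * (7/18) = 14 * sqrt(11)/11+ 3718583/7296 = 513.90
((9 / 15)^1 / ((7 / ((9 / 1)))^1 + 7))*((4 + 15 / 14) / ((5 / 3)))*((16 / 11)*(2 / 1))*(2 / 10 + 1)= 276048 / 336875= 0.82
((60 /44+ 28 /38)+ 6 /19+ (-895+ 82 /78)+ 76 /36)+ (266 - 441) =-26028295 /24453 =-1064.42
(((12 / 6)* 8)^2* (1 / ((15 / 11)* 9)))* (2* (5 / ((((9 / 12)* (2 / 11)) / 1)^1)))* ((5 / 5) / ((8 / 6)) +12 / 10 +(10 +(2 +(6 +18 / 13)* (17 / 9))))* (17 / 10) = 5729584256 / 78975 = 72549.34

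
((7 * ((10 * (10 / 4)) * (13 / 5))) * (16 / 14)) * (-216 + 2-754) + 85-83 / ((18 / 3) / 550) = -510883.33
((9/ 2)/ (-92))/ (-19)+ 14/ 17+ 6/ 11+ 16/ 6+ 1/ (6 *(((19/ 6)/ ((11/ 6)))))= 2703079/ 653752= 4.13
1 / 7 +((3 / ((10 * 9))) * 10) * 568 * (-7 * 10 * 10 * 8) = -22265597 / 21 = -1060266.52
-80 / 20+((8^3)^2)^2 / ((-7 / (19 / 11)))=-1305670058292 / 77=-16956754003.79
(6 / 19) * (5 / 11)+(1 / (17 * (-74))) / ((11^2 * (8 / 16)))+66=95648237 / 1446071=66.14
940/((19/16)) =15040/19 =791.58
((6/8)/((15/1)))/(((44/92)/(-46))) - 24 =-3169/110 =-28.81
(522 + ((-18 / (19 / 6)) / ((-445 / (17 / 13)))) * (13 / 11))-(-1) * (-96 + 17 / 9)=358178779 / 837045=427.91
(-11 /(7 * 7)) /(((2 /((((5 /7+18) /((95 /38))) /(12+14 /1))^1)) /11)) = -15851 /44590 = -0.36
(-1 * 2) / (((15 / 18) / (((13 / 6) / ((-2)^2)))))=-13 / 10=-1.30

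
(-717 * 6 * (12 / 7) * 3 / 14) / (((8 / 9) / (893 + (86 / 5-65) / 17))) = -6591681423 / 4165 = -1582636.60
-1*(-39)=39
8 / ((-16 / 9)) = -9 / 2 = -4.50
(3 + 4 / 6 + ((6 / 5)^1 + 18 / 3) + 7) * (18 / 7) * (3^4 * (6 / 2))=11164.11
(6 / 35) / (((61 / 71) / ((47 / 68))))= 10011 / 72590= 0.14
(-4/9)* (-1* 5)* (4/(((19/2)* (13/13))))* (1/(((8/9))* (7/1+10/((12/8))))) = 60/779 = 0.08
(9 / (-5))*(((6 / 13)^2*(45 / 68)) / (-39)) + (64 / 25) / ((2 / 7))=8372251 / 933725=8.97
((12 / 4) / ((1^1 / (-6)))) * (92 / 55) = -1656 / 55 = -30.11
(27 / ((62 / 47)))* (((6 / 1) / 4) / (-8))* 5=-19035 / 992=-19.19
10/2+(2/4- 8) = -5/2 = -2.50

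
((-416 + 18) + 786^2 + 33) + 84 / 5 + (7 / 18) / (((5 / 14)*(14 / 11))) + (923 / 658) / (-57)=617448.63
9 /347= 0.03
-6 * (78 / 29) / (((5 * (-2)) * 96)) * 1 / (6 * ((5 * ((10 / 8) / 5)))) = 13 / 5800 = 0.00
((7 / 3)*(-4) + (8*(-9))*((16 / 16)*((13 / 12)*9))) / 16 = -1067 / 24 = -44.46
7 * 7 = 49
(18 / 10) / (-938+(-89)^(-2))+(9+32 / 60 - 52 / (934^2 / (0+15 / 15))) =231666078507041 / 24305682102495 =9.53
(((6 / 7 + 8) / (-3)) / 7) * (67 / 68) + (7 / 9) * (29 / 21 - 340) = -11865619 / 44982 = -263.79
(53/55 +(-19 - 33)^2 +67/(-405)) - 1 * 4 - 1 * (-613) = 14762971/4455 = 3313.80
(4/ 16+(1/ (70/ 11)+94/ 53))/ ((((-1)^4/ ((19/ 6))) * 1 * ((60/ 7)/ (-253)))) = -77782067/ 381600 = -203.83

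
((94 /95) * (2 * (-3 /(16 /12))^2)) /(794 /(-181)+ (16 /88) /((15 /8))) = -22739211 /9736664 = -2.34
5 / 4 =1.25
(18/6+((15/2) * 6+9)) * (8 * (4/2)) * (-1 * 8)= -7296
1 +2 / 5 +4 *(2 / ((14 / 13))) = 309 / 35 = 8.83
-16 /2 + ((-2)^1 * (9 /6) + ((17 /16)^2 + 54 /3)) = 2081 /256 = 8.13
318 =318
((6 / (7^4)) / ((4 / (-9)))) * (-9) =243 / 4802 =0.05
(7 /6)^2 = 49 /36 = 1.36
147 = 147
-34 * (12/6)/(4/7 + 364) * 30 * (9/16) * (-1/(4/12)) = 48195/5104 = 9.44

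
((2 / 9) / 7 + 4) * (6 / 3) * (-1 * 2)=-16.13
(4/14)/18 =0.02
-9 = -9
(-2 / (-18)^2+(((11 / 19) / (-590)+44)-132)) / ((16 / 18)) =-4994461 / 50445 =-99.01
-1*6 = -6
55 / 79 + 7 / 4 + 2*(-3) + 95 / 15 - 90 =-87.22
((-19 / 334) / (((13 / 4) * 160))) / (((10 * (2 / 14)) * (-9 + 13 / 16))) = 133 / 14220050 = 0.00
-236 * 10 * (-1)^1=2360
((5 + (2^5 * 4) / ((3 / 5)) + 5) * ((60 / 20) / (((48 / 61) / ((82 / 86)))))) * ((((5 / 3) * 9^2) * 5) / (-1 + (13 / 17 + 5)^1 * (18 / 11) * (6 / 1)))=9856.35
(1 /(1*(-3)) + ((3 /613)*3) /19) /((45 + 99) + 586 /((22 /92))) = -6391 /49860807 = -0.00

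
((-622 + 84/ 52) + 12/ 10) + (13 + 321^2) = 102434.82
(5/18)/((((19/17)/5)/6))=425/57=7.46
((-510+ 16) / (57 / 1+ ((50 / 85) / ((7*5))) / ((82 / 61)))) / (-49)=172159 / 973574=0.18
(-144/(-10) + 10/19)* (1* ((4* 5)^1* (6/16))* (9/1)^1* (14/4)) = 134001/38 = 3526.34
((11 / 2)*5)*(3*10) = 825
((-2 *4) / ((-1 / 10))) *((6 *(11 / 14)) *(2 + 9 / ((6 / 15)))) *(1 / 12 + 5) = 46970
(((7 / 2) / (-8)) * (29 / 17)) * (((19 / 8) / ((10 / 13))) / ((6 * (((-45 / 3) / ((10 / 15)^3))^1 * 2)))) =50141 / 13219200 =0.00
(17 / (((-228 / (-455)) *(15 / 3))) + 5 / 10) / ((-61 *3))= -1661 / 41724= -0.04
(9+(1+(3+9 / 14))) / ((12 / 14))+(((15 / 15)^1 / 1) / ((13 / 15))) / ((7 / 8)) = 18821 / 1092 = 17.24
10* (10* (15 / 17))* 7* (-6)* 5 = -315000 / 17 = -18529.41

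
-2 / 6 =-1 / 3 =-0.33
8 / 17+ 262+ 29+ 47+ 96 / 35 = 203022 / 595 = 341.21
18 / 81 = 2 / 9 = 0.22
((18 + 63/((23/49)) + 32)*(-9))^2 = 1454125689/529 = 2748819.83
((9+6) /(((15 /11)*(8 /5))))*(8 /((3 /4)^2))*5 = 4400 /9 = 488.89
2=2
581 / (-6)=-581 / 6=-96.83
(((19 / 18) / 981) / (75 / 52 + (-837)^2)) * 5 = 2470 / 321637494627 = 0.00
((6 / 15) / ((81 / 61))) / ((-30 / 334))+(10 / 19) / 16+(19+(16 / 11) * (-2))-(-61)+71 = 144.77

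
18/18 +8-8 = 1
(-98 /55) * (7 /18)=-343 /495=-0.69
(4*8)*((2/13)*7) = 34.46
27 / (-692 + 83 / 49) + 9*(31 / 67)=3116178 / 755425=4.13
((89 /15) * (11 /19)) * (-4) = -3916 /285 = -13.74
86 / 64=43 / 32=1.34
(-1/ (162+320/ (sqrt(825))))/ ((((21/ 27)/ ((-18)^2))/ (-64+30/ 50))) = 1235423178/ 7542115 - 14789952 * sqrt(33)/ 7542115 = 152.54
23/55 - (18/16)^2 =-2983/3520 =-0.85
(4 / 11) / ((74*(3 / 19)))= 38 / 1221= 0.03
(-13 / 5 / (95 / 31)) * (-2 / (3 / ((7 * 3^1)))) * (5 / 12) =2821 / 570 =4.95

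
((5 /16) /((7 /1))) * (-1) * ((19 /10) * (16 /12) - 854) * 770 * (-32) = -2809840 /3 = -936613.33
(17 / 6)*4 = 34 / 3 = 11.33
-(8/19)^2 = -64/361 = -0.18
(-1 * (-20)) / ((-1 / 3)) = -60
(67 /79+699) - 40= 52128 /79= 659.85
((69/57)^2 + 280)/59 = 101609/21299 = 4.77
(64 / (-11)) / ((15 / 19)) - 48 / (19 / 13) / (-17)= -289808 / 53295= -5.44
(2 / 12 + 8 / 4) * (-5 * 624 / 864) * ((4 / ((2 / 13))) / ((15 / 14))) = -15379 / 81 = -189.86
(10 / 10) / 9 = 1 / 9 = 0.11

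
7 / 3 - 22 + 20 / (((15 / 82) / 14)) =1511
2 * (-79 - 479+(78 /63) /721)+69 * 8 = -8539472 /15141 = -564.00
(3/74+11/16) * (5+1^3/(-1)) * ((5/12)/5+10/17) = 59047/30192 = 1.96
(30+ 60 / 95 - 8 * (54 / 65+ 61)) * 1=-573058 / 1235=-464.01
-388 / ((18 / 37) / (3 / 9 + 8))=-6646.30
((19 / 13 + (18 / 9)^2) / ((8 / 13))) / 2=71 / 16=4.44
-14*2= -28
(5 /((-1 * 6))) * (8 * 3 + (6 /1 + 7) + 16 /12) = -575 /18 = -31.94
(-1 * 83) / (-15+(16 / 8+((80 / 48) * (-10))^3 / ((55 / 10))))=24651 / 253861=0.10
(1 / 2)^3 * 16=2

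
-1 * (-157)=157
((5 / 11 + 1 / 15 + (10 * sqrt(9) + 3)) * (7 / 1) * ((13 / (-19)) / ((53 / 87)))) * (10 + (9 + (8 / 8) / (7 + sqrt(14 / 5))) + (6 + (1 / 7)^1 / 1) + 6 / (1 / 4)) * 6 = -47488048738 / 609235 + 4170374 * sqrt(70) / 609235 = -77889.74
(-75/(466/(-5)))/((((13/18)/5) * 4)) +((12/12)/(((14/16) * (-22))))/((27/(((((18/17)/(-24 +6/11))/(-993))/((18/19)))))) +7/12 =1.98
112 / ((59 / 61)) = 6832 / 59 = 115.80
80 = 80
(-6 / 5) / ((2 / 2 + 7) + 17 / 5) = -2 / 19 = -0.11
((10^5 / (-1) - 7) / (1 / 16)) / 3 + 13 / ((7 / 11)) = -11200355 / 21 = -533350.24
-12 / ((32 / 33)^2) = -3267 / 256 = -12.76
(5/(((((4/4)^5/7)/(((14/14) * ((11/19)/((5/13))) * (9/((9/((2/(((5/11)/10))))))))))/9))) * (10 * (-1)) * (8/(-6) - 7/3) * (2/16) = 1816815/19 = 95621.84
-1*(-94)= 94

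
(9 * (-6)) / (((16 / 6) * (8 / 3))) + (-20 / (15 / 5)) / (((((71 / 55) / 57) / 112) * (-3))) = 74853841 / 6816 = 10982.08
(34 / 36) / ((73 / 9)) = 17 / 146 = 0.12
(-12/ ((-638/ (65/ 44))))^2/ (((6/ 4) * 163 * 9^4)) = 0.00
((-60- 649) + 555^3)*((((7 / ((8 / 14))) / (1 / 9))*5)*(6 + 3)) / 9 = 188475865515 / 2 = 94237932757.50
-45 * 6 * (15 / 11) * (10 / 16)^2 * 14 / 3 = -118125 / 176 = -671.16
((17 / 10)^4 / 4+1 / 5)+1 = 3.29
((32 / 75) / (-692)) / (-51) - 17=-11249317 / 661725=-17.00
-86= -86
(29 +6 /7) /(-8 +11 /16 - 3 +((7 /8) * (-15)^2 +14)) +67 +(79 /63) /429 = 5824050776 /86729643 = 67.15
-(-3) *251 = 753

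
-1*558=-558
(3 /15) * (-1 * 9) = -1.80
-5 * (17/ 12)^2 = -1445/ 144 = -10.03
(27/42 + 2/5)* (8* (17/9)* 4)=63.03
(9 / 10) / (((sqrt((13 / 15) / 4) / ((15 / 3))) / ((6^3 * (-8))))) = -15552 * sqrt(195) / 13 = -16705.53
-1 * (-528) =528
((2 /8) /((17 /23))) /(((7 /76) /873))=381501 /119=3205.89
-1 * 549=-549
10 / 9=1.11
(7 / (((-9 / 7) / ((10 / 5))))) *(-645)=21070 / 3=7023.33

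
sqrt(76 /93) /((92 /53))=53*sqrt(1767) /4278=0.52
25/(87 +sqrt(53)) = 2175/7516 - 25 * sqrt(53)/7516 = 0.27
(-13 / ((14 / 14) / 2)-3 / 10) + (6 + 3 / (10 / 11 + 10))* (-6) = -1279 / 20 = -63.95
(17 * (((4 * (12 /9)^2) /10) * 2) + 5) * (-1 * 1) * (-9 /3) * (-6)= -2626 /5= -525.20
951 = 951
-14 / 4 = -7 / 2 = -3.50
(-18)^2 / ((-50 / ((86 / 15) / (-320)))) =1161 / 10000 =0.12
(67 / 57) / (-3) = -67 / 171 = -0.39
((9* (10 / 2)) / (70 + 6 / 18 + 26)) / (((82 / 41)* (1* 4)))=135 / 2312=0.06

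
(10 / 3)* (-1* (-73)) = 730 / 3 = 243.33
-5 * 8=-40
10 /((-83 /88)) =-880 /83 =-10.60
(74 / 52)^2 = 1369 / 676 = 2.03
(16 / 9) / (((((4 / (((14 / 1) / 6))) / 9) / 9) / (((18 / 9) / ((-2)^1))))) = -84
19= 19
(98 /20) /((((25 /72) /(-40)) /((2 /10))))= -14112 /125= -112.90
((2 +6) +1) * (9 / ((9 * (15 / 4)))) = 12 / 5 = 2.40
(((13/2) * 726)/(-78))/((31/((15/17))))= -1.72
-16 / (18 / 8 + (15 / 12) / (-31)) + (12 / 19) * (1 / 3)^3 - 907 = -21417373 / 23427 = -914.22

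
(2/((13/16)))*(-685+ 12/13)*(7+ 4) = -3130336/169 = -18522.70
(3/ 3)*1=1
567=567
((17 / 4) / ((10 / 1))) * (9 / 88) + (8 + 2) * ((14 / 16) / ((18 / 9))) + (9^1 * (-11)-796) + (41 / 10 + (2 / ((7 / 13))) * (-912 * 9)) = -154607813 / 4928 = -31373.34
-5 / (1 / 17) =-85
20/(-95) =-4/19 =-0.21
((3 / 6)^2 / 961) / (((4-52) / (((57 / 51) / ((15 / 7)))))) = -133 / 47050560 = -0.00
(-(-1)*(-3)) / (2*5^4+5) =-3 / 1255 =-0.00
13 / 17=0.76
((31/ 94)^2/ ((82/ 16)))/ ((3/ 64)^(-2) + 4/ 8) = 34596/ 742756369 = 0.00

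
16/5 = 3.20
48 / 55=0.87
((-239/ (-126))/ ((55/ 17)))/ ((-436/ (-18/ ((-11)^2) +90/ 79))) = -1068569/ 802286870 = -0.00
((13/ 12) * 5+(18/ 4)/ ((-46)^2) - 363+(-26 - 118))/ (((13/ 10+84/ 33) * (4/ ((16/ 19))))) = -350244125/ 12754719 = -27.46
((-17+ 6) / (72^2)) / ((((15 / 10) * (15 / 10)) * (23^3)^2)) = -11 / 1726690609296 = -0.00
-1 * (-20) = 20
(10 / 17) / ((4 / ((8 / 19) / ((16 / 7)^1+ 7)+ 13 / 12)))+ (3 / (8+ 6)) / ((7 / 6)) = 1726607 / 4938024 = 0.35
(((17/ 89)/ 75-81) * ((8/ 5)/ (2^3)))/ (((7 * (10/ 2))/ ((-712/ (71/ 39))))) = 181.02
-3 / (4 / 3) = -9 / 4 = -2.25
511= 511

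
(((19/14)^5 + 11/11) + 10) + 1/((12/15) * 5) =8526619/537824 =15.85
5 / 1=5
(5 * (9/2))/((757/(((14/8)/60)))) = 21/24224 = 0.00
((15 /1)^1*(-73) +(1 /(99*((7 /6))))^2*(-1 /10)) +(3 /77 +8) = -290006642 /266805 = -1086.96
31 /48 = 0.65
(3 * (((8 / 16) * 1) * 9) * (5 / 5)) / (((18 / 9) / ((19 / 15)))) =171 / 20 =8.55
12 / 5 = 2.40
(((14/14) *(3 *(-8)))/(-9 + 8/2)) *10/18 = 8/3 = 2.67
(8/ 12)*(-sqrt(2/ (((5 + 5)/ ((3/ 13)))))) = -2*sqrt(195)/ 195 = -0.14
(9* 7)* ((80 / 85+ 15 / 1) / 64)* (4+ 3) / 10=119511 / 10880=10.98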